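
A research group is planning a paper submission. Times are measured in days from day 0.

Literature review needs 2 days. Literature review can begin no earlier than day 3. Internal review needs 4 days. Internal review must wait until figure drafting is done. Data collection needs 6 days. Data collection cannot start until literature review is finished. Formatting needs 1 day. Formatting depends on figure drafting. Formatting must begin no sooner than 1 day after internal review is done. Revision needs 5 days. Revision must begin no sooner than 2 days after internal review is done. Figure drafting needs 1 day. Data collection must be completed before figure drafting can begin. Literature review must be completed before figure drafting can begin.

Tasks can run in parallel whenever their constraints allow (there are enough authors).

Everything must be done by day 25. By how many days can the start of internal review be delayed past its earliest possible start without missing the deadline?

Literature review cannot begin until its own release at day 3. It runs from day 3 to 3 + 2 = day 5.
Data collection cannot begin until literature review (finishes day 5). It runs from day 5 to 5 + 6 = day 11.
Figure drafting has to wait for data collection (finishes day 11); literature review (finishes day 5). The latest of these is day 11, so figure drafting runs day 11 to 11 + 1 = day 12.
Internal review waits on figure drafting (finishes day 12), so it starts at day 12 and finishes at 12 + 4 = day 16.

Working backward from the deadline:
Revision must finish by day 25; it takes 5 days, so it must start by 25 − 5 = day 20.
Formatting has no dependents, so it just needs to finish by day 25. Starting by 25 − 1 = day 24 achieves that.
For internal review: revision (must start by day 20, minus 2-day gap → day 18); formatting (must start by day 24, minus 1-day gap → day 23). The most restrictive is day 18; with a 4-day duration, internal review must start by day 14.
So internal review can start as early as day 12 and as late as day 14, giving 14 − 12 = 2 days of slack.

2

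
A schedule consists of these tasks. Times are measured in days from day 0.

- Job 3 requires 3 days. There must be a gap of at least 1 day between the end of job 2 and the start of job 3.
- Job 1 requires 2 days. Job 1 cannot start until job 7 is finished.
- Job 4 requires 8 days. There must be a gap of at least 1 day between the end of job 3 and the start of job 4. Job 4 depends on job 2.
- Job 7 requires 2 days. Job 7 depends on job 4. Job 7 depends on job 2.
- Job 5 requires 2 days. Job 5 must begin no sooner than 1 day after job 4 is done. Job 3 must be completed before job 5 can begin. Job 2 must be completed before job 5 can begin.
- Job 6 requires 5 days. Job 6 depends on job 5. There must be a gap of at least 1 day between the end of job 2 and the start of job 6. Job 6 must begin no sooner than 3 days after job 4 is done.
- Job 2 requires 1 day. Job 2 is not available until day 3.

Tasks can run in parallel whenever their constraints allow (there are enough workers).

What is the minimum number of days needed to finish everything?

After its own release at day 3, job 2 can start at day 3 and finishes at day 4.
After job 2 (finishes day 4, plus 1-day gap → day 5), job 3 can start at day 5 and finishes at day 8.
Job 4 needs all of job 3 (finishes day 8, plus 1-day gap → day 9); job 2 (finishes day 4). That puts its earliest start at day 9; it finishes at 9 + 8 = day 17.
Job 7 has to wait for job 4 (finishes day 17); job 2 (finishes day 4). The latest of these is day 17, so job 7 runs day 17 to 17 + 2 = day 19.
After job 7 (finishes day 19), job 1 can start at day 19 and finishes at day 21.
Job 5 cannot start until job 4 (finishes day 17, plus 1-day gap → day 18); job 3 (finishes day 8); job 2 (finishes day 4). The controlling bound is day 18, so job 5 finishes at 18 + 2 = day 20.
Job 6 has to wait for job 5 (finishes day 20); job 2 (finishes day 4, plus 1-day gap → day 5); job 4 (finishes day 17, plus 3-day gap → day 20). The latest of these is day 20, so job 6 runs day 20 to 20 + 5 = day 25.
All tasks are finished once the last one completes. Finish times: Job 1 at 21, Job 2 at 4, Job 3 at 8, Job 4 at 17, Job 5 at 20, Job 6 at 25, Job 7 at 19. The latest is day 25.

25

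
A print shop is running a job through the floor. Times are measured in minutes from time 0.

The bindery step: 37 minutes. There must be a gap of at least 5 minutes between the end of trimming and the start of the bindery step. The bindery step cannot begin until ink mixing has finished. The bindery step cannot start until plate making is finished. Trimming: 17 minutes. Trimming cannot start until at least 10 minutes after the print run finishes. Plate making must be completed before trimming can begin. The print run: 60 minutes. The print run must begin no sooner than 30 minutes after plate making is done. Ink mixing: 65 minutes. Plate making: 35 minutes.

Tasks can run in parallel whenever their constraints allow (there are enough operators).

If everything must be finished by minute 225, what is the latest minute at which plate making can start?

To finish by minute 225, the bindery step (duration 37) must start no later than minute 188.
Trimming must finish before the bindery step (must start by minute 188, minus 5-minute gap → minute 183). With a 17-minute duration, trimming must start by 183 − 17 = minute 166.
The print run has to be done before trimming (must start by minute 166, minus 10-minute gap → minute 156). That means finishing by minute 156, i.e. starting by 156 − 60 = minute 96.
Plate making feeds the print run (must start by minute 96, minus 30-minute gap → minute 66); trimming (must start by minute 166); the bindery step (must start by minute 188). Taking the minimum, plate making must finish by minute 66 and start by 66 − 35 = minute 31.

31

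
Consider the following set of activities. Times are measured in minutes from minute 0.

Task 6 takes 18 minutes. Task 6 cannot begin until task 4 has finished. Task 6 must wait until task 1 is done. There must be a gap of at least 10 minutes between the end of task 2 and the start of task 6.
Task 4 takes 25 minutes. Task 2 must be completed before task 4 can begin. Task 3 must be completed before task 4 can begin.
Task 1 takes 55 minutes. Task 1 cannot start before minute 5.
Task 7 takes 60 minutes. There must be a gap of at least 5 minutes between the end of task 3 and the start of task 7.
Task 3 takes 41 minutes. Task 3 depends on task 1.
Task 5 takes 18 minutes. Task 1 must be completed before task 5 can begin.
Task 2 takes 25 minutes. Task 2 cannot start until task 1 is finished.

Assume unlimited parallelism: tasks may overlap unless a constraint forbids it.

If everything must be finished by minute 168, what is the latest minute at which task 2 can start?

Nothing follows task 6; the deadline of minute 168 is its only limit. It must start by 168 − 18 = minute 150.
Task 4 feeds into task 6 (must start by minute 150); so task 4 must finish by minute 150 and therefore start by minute 125.
For task 2: task 4 (must start by minute 125); task 6 (must start by minute 150, minus 10-minute gap → minute 140). The most restrictive is minute 125; with a 25-minute duration, task 2 must start by minute 100.

100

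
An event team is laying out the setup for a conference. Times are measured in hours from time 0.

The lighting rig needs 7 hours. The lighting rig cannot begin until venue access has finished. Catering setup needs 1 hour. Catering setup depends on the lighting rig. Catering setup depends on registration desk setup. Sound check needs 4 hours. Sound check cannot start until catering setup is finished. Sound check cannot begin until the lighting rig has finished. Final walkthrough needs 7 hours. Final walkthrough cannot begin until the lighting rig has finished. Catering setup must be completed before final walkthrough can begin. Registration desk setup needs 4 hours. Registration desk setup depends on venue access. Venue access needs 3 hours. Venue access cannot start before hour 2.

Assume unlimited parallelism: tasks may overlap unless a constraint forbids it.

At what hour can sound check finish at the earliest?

17

After its own release at hour 2, venue access can start at hour 2 and finishes at hour 5.
Registration desk setup cannot begin until venue access (finishes hour 5). It runs from hour 5 to 5 + 4 = hour 9.
After venue access (finishes hour 5), the lighting rig can start at hour 5 and finishes at hour 12.
Catering setup cannot start until the lighting rig (finishes hour 12); registration desk setup (finishes hour 9). The controlling bound is hour 12, so catering setup finishes at 12 + 1 = hour 13.
For sound check: catering setup (finishes hour 13); the lighting rig (finishes hour 12). Taking the maximum gives a start of hour 13, and it finishes at 13 + 4 = hour 17.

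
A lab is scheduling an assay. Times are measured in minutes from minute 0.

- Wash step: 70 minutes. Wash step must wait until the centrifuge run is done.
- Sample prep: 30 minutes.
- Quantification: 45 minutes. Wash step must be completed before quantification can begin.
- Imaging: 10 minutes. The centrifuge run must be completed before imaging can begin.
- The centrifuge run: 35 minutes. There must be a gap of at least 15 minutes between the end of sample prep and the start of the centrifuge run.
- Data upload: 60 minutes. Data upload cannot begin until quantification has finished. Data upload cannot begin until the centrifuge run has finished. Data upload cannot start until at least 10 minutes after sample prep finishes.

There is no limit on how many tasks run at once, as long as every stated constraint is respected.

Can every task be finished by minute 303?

Yes

Sample prep has no prerequisites, so it starts at minute 0 and finishes at minute 30.
The centrifuge run cannot begin until sample prep (finishes minute 30, plus 15-minute gap → minute 45). It runs from minute 45 to 45 + 35 = minute 80.
Imaging waits on the centrifuge run (finishes minute 80), so it starts at minute 80 and finishes at 80 + 10 = minute 90.
Wash step waits on the centrifuge run (finishes minute 80), so it starts at minute 80 and finishes at 80 + 70 = minute 150.
Quantification cannot begin until wash step (finishes minute 150). It runs from minute 150 to 150 + 45 = minute 195.
Data upload cannot start until quantification (finishes minute 195); the centrifuge run (finishes minute 80); sample prep (finishes minute 30, plus 10-minute gap → minute 40). The controlling bound is minute 195, so data upload finishes at 195 + 60 = minute 255.
Every task is finished by minute 255, which is no later than the deadline of 303, so the schedule is feasible.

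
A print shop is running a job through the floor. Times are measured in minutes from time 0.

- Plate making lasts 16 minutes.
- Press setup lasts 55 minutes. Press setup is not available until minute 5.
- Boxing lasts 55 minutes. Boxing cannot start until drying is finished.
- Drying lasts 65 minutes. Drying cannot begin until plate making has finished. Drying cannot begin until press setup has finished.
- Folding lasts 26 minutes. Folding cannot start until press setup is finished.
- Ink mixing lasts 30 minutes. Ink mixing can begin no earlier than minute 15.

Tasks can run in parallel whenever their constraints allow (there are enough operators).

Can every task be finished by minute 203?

After its own release at minute 5, press setup can start at minute 5 and finishes at minute 60.
Folding waits on press setup (finishes minute 60), so it starts at minute 60 and finishes at 60 + 26 = minute 86.
Ink mixing cannot begin until its own release at minute 15. It runs from minute 15 to 15 + 30 = minute 45.
Nothing blocks plate making, so it runs from minute 0 to minute 16.
Drying needs all of plate making (finishes minute 16); press setup (finishes minute 60). That puts its earliest start at minute 60; it finishes at 60 + 65 = minute 125.
After drying (finishes minute 125), boxing can start at minute 125 and finishes at minute 180.
Every task is finished by minute 180, which is no later than the deadline of 203, so the schedule is feasible.

Yes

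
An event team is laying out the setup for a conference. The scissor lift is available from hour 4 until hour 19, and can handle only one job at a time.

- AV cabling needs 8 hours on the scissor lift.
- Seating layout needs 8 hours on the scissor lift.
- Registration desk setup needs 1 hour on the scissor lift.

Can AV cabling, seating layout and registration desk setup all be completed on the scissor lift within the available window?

No

The scissor lift window is 19 − 4 = 15 hours.
Running back to back, the jobs need 8 + 8 + 1 = 17 hours on the scissor lift.
Since 17 > 15, they cannot all fit.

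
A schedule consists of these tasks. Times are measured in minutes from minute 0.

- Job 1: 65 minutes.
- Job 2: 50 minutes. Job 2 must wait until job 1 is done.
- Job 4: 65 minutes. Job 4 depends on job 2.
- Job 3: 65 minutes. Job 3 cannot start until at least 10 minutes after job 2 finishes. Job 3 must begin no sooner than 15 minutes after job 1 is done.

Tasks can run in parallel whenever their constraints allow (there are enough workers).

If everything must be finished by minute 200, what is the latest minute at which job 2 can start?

75

Job 3 has no dependents, so it just needs to finish by minute 200. Starting by 200 − 65 = minute 135 achieves that.
To finish by minute 200, job 4 (duration 65) must start no later than minute 135.
For job 2: job 3 (must start by minute 135, minus 10-minute gap → minute 125); job 4 (must start by minute 135). The most restrictive is minute 125; with a 50-minute duration, job 2 must start by minute 75.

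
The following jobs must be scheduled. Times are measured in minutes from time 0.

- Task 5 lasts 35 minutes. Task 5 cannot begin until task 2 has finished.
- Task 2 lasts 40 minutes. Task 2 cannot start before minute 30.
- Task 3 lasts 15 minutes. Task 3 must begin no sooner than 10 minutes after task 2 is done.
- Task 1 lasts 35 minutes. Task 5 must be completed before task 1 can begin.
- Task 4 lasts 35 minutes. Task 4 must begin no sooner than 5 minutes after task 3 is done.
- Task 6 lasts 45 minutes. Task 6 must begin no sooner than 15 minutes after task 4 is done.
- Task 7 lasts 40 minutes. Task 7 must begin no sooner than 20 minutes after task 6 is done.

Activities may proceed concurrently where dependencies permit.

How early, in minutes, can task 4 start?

Task 2 waits on its own release at minute 30, so it starts at minute 30 and finishes at 30 + 40 = minute 70.
Task 3 cannot begin until task 2 (finishes minute 70, plus 10-minute gap → minute 80). It runs from minute 80 to 80 + 15 = minute 95.
Task 4 waits on task 3 (finishes minute 95, plus 5-minute gap → minute 100), so the earliest it can start is minute 100.

100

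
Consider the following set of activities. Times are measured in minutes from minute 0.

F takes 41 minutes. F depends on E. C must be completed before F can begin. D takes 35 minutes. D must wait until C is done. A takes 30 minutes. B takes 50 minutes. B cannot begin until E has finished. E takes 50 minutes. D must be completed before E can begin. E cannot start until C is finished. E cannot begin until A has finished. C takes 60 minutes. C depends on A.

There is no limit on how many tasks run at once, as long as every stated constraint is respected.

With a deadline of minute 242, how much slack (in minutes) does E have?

A has no prerequisites, so it starts at minute 0 and finishes at minute 30.
After A (finishes minute 30), C can start at minute 30 and finishes at minute 90.
D waits on C (finishes minute 90), so it starts at minute 90 and finishes at 90 + 35 = minute 125.
E cannot start until D (finishes minute 125); C (finishes minute 90); A (finishes minute 30). The controlling bound is minute 125, so E finishes at 125 + 50 = minute 175.

Working backward from the deadline:
B has no dependents, so it just needs to finish by minute 242. Starting by 242 − 50 = minute 192 achieves that.
Nothing follows F; the deadline of minute 242 is its only limit. It must start by 242 − 41 = minute 201.
For E: B (must start by minute 192); F (must start by minute 201). The most restrictive is minute 192; with a 50-minute duration, E must start by minute 142.
So E can start as early as minute 125 and as late as minute 142, giving 142 − 125 = 17 minutes of slack.

17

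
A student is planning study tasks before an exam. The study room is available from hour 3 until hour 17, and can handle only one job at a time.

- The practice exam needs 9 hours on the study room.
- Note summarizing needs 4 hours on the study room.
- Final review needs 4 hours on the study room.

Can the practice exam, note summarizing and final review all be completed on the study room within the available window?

No

The study room window is 17 − 3 = 14 hours.
Running back to back, the jobs need 9 + 4 + 4 = 17 hours on the study room.
Since 17 > 14, they cannot all fit.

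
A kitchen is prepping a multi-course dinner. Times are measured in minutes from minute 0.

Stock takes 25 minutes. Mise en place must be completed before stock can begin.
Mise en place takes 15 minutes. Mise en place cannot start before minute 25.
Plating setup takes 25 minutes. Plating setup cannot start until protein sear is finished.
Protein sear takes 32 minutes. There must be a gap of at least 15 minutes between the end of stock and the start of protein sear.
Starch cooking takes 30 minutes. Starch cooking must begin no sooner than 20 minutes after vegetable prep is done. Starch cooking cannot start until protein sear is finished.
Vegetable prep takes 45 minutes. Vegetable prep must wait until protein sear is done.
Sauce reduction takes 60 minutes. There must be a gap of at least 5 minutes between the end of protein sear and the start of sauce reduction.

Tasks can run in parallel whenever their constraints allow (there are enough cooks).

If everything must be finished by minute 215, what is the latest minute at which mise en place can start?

Nothing follows starch cooking; the deadline of minute 215 is its only limit. It must start by 215 − 30 = minute 185.
Vegetable prep feeds into starch cooking (must start by minute 185, minus 20-minute gap → minute 165); so vegetable prep must finish by minute 165 and therefore start by minute 120.
Sauce reduction must finish by minute 215; it takes 60 minutes, so it must start by 215 − 60 = minute 155.
Plating setup has no dependents, so it just needs to finish by minute 215. Starting by 215 − 25 = minute 190 achieves that.
Protein sear must finish in time for vegetable prep (must start by minute 120); sauce reduction (must start by minute 155, minus 5-minute gap → minute 150); starch cooking (must start by minute 185); plating setup (must start by minute 190). The tightest is minute 120, so protein sear must start by 120 − 32 = minute 88.
Stock feeds into protein sear (must start by minute 88, minus 15-minute gap → minute 73); so stock must finish by minute 73 and therefore start by minute 48.
Since stock (must start by minute 48) depends on it, mise en place must finish by minute 48. Backing off its 15-minute duration gives a latest start of minute 33.

33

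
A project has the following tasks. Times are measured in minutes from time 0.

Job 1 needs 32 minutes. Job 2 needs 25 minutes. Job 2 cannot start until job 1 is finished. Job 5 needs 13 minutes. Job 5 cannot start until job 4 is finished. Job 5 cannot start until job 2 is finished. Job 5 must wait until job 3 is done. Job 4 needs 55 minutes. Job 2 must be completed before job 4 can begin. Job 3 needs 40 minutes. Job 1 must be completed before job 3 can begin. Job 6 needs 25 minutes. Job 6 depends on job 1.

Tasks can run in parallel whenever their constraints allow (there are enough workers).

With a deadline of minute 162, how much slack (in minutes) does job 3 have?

77

Nothing blocks job 1, so it runs from minute 0 to minute 32.
After job 1 (finishes minute 32), job 3 can start at minute 32 and finishes at minute 72.

Working backward from the deadline:
Job 5 must finish by minute 162; it takes 13 minutes, so it must start by 162 − 13 = minute 149.
Job 3 must finish before job 5 (must start by minute 149). With a 40-minute duration, job 3 must start by 149 − 40 = minute 109.
So job 3 can start as early as minute 32 and as late as minute 109, giving 109 − 32 = 77 minutes of slack.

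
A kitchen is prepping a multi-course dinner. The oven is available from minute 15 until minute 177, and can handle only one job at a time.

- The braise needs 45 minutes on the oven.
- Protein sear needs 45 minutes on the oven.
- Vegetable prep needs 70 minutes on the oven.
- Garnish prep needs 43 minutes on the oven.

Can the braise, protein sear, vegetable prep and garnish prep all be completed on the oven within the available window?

No

The oven window is 177 − 15 = 162 minutes.
Running back to back, the jobs need 45 + 45 + 70 + 43 = 203 minutes on the oven.
Since 203 > 162, they cannot all fit.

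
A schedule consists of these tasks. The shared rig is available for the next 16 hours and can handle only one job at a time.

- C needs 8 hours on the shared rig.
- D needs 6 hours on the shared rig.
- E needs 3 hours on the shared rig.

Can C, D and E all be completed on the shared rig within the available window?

No

Running back to back, the jobs need 8 + 6 + 3 = 17 hours on the shared rig.
Since 17 > 16, they cannot all fit.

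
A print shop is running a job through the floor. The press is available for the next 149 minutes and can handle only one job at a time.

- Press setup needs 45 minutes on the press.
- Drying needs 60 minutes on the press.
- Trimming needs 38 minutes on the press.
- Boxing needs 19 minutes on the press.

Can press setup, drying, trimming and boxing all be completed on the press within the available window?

No

Running back to back, the jobs need 45 + 60 + 38 + 19 = 162 minutes on the press.
Since 162 > 149, they cannot all fit.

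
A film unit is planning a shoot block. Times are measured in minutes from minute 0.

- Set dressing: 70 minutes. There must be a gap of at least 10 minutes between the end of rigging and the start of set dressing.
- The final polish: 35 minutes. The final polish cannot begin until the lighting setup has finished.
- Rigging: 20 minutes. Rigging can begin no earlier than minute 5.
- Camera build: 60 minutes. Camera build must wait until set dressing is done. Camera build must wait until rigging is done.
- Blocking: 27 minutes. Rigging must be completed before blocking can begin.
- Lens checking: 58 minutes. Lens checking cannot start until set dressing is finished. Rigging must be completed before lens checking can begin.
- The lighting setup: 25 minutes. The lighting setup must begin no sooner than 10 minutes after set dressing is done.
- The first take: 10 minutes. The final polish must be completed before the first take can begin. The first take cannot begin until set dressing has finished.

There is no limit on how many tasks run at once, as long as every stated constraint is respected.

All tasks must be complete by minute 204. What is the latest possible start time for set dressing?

54

To finish by minute 204, the first take (duration 10) must start no later than minute 194.
The final polish feeds into the first take (must start by minute 194); so the final polish must finish by minute 194 and therefore start by minute 159.
The lighting setup feeds into the final polish (must start by minute 159); so the lighting setup must finish by minute 159 and therefore start by minute 134.
To finish by minute 204, camera build (duration 60) must start no later than minute 144.
Nothing follows lens checking; the deadline of minute 204 is its only limit. It must start by 204 − 58 = minute 146.
Set dressing feeds the lighting setup (must start by minute 134, minus 10-minute gap → minute 124); camera build (must start by minute 144); lens checking (must start by minute 146); the first take (must start by minute 194). Taking the minimum, set dressing must finish by minute 124 and start by 124 − 70 = minute 54.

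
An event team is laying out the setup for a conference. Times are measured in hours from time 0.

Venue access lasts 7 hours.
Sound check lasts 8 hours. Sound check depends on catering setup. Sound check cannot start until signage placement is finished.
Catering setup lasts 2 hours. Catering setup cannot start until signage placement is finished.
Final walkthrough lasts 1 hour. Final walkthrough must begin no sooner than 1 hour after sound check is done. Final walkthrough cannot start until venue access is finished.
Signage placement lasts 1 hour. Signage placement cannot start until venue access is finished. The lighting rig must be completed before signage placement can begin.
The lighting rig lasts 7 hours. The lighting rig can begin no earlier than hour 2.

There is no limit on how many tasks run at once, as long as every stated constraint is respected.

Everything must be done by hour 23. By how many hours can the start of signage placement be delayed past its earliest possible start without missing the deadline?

The lighting rig cannot begin until its own release at hour 2. It runs from hour 2 to 2 + 7 = hour 9.
Nothing blocks venue access, so it runs from hour 0 to hour 7.
For signage placement: venue access (finishes hour 7); the lighting rig (finishes hour 9). Taking the maximum gives a start of hour 9, and it finishes at 9 + 1 = hour 10.

Working backward from the deadline:
To finish by hour 23, final walkthrough (duration 1) must start no later than hour 22.
Since final walkthrough (must start by hour 22, minus 1-hour gap → hour 21) depends on it, sound check must finish by hour 21. Backing off its 8-hour duration gives a latest start of hour 13.
Catering setup must finish before sound check (must start by hour 13). With a 2-hour duration, catering setup must start by 13 − 2 = hour 11.
Signage placement has several dependents: catering setup (must start by hour 11); sound check (must start by hour 13). The earliest of those limits is hour 11, so signage placement must start by 11 − 1 = hour 10.
So signage placement can start as early as hour 9 and as late as hour 10, giving 10 − 9 = 1 hour of slack.

1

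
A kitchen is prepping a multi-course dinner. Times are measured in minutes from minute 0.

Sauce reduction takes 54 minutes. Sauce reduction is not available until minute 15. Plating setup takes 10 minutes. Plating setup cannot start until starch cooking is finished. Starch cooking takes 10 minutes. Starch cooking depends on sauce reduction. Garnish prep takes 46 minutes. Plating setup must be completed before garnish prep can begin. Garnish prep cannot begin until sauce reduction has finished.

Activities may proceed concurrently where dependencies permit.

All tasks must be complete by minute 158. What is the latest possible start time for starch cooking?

Garnish prep has no dependents, so it just needs to finish by minute 158. Starting by 158 − 46 = minute 112 achieves that.
Since garnish prep (must start by minute 112) depends on it, plating setup must finish by minute 112. Backing off its 10-minute duration gives a latest start of minute 102.
Since plating setup (must start by minute 102) depends on it, starch cooking must finish by minute 102. Backing off its 10-minute duration gives a latest start of minute 92.

92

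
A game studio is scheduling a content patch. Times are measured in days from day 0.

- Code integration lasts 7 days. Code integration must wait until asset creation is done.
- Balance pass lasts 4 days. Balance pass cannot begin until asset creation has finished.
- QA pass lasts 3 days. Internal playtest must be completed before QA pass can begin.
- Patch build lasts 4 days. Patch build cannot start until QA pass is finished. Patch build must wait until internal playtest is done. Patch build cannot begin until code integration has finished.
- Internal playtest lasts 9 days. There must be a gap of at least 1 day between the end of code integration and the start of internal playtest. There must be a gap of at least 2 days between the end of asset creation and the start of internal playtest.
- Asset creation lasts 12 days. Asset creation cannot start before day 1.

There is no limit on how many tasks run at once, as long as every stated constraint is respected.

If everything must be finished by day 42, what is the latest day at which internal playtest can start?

26

Patch build must finish by day 42; it takes 4 days, so it must start by 42 − 4 = day 38.
QA pass feeds into patch build (must start by day 38); so QA pass must finish by day 38 and therefore start by day 35.
Internal playtest must finish in time for QA pass (must start by day 35); patch build (must start by day 38). The tightest is day 35, so internal playtest must start by 35 − 9 = day 26.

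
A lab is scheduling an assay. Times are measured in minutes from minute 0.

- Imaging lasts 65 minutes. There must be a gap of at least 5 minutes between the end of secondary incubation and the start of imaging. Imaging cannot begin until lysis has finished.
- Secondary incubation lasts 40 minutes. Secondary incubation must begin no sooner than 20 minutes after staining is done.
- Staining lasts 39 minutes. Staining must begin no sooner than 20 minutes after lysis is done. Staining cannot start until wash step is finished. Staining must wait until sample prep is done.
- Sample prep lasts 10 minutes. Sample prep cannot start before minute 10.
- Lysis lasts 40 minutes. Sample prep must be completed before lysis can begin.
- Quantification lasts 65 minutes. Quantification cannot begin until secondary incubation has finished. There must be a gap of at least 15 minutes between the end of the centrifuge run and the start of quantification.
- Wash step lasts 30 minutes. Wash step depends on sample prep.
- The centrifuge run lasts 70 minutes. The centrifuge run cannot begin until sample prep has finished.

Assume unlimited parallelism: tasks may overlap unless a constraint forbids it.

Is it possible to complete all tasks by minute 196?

No

Sample prep cannot begin until its own release at minute 10. It runs from minute 10 to 10 + 10 = minute 20.
Wash step waits on sample prep (finishes minute 20), so it starts at minute 20 and finishes at 20 + 30 = minute 50.
The centrifuge run cannot begin until sample prep (finishes minute 20). It runs from minute 20 to 20 + 70 = minute 90.
Lysis waits on sample prep (finishes minute 20), so it starts at minute 20 and finishes at 20 + 40 = minute 60.
Staining needs all of lysis (finishes minute 60, plus 20-minute gap → minute 80); wash step (finishes minute 50); sample prep (finishes minute 20). That puts its earliest start at minute 80; it finishes at 80 + 39 = minute 119.
After staining (finishes minute 119, plus 20-minute gap → minute 139), secondary incubation can start at minute 139 and finishes at minute 179.
Quantification has to wait for secondary incubation (finishes minute 179); the centrifuge run (finishes minute 90, plus 15-minute gap → minute 105). The latest of these is minute 179, so quantification runs minute 179 to 179 + 65 = minute 244.
Imaging has to wait for secondary incubation (finishes minute 179, plus 5-minute gap → minute 184); lysis (finishes minute 60). The latest of these is minute 184, so imaging runs minute 184 to 184 + 65 = minute 249.
The earliest everything can be done is minute 249, which is after the deadline of 196, so it is not possible.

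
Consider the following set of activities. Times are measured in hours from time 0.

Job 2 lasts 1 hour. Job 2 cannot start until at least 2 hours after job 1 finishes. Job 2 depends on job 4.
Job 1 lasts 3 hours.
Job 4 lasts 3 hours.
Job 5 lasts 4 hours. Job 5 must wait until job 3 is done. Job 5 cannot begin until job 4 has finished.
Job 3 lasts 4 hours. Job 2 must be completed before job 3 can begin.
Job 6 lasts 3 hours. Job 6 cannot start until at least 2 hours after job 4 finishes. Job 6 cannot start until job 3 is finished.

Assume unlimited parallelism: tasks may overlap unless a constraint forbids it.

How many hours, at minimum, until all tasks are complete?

Nothing blocks job 4, so it runs from hour 0 to hour 3.
Job 1 can start immediately at hour 0; it finishes at hour 3.
Job 2 cannot start until job 1 (finishes hour 3, plus 2-hour gap → hour 5); job 4 (finishes hour 3). The controlling bound is hour 5, so job 2 finishes at 5 + 1 = hour 6.
Job 3 cannot begin until job 2 (finishes hour 6). It runs from hour 6 to 6 + 4 = hour 10.
Job 6 cannot start until job 4 (finishes hour 3, plus 2-hour gap → hour 5); job 3 (finishes hour 10). The controlling bound is hour 10, so job 6 finishes at 10 + 3 = hour 13.
For job 5: job 3 (finishes hour 10); job 4 (finishes hour 3). Taking the maximum gives a start of hour 10, and it finishes at 10 + 4 = hour 14.
All tasks are finished once the last one completes. Finish times: Job 1 at 3, Job 2 at 6, Job 3 at 10, Job 4 at 3, Job 5 at 14, Job 6 at 13. The latest is hour 14.

14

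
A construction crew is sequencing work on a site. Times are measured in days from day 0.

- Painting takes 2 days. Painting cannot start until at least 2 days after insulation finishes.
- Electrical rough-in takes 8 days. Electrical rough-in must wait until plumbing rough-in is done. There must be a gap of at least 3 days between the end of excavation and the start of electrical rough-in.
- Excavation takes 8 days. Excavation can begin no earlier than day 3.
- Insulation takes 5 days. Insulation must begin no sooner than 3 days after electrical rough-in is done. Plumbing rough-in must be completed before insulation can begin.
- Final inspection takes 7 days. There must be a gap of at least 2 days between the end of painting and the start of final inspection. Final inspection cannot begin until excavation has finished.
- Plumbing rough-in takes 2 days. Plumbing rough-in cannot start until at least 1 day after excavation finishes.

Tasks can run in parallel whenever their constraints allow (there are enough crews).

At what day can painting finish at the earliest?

After its own release at day 3, excavation can start at day 3 and finishes at day 11.
Plumbing rough-in waits on excavation (finishes day 11, plus 1-day gap → day 12), so it starts at day 12 and finishes at 12 + 2 = day 14.
Electrical rough-in has to wait for plumbing rough-in (finishes day 14); excavation (finishes day 11, plus 3-day gap → day 14). The latest of these is day 14, so electrical rough-in runs day 14 to 14 + 8 = day 22.
For insulation: electrical rough-in (finishes day 22, plus 3-day gap → day 25); plumbing rough-in (finishes day 14). Taking the maximum gives a start of day 25, and it finishes at 25 + 5 = day 30.
Painting waits on insulation (finishes day 30, plus 2-day gap → day 32), so it starts at day 32 and finishes at 32 + 2 = day 34.

34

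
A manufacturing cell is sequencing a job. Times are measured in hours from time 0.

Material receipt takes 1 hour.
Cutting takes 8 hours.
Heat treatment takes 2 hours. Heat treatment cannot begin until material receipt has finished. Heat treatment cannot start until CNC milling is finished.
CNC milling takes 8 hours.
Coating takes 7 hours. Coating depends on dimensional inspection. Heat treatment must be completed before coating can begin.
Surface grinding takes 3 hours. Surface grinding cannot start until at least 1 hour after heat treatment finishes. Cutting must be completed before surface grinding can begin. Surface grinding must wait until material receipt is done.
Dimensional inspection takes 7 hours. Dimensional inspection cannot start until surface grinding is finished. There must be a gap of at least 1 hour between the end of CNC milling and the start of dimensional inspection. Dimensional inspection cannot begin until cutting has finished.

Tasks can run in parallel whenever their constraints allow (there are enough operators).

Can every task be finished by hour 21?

No

Nothing blocks CNC milling, so it runs from hour 0 to hour 8.
Cutting has no prerequisites, so it starts at hour 0 and finishes at hour 8.
Nothing blocks material receipt, so it runs from hour 0 to hour 1.
Heat treatment has to wait for material receipt (finishes hour 1); CNC milling (finishes hour 8). The latest of these is hour 8, so heat treatment runs hour 8 to 8 + 2 = hour 10.
Surface grinding cannot start until heat treatment (finishes hour 10, plus 1-hour gap → hour 11); cutting (finishes hour 8); material receipt (finishes hour 1). The controlling bound is hour 11, so surface grinding finishes at 11 + 3 = hour 14.
Dimensional inspection cannot start until surface grinding (finishes hour 14); CNC milling (finishes hour 8, plus 1-hour gap → hour 9); cutting (finishes hour 8). The controlling bound is hour 14, so dimensional inspection finishes at 14 + 7 = hour 21.
Coating has to wait for dimensional inspection (finishes hour 21); heat treatment (finishes hour 10). The latest of these is hour 21, so coating runs hour 21 to 21 + 7 = hour 28.
The earliest everything can be done is hour 28, which is after the deadline of 21, so it is not possible.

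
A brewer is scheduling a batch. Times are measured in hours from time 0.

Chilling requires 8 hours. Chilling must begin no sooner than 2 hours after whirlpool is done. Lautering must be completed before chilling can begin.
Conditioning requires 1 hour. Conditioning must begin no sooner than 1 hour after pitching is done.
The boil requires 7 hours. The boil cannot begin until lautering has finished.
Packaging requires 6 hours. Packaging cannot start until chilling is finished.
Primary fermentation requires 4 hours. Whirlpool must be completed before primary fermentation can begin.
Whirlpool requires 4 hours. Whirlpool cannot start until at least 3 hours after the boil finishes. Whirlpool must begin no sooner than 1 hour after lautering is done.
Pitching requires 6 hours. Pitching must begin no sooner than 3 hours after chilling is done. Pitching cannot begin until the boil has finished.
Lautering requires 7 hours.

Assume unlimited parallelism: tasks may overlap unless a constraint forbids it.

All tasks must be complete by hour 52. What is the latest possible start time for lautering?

10

To finish by hour 52, conditioning (duration 1) must start no later than hour 51.
Pitching has to be done before conditioning (must start by hour 51, minus 1-hour gap → hour 50). That means finishing by hour 50, i.e. starting by 50 − 6 = hour 44.
To finish by hour 52, packaging (duration 6) must start no later than hour 46.
Chilling has several dependents: pitching (must start by hour 44, minus 3-hour gap → hour 41); packaging (must start by hour 46). The earliest of those limits is hour 41, so chilling must start by 41 − 8 = hour 33.
Primary fermentation has no dependents, so it just needs to finish by hour 52. Starting by 52 − 4 = hour 48 achieves that.
Whirlpool has several dependents: chilling (must start by hour 33, minus 2-hour gap → hour 31); primary fermentation (must start by hour 48). The earliest of those limits is hour 31, so whirlpool must start by 31 − 4 = hour 27.
The boil must finish in time for whirlpool (must start by hour 27, minus 3-hour gap → hour 24); pitching (must start by hour 44). The tightest is hour 24, so the boil must start by 24 − 7 = hour 17.
For lautering: the boil (must start by hour 17); whirlpool (must start by hour 27, minus 1-hour gap → hour 26); chilling (must start by hour 33). The most restrictive is hour 17; with a 7-hour duration, lautering must start by hour 10.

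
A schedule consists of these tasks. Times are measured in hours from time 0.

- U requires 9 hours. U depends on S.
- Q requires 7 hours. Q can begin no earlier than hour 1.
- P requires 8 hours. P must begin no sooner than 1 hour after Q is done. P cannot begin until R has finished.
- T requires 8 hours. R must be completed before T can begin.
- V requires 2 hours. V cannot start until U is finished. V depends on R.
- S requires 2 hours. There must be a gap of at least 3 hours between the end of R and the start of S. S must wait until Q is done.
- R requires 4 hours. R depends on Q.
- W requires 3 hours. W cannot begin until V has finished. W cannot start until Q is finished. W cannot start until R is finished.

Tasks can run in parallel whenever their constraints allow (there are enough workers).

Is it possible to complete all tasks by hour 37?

Q cannot begin until its own release at hour 1. It runs from hour 1 to 1 + 7 = hour 8.
R cannot begin until Q (finishes hour 8). It runs from hour 8 to 8 + 4 = hour 12.
After R (finishes hour 12), T can start at hour 12 and finishes at hour 20.
For S: R (finishes hour 12, plus 3-hour gap → hour 15); Q (finishes hour 8). Taking the maximum gives a start of hour 15, and it finishes at 15 + 2 = hour 17.
After S (finishes hour 17), U can start at hour 17 and finishes at hour 26.
V needs all of U (finishes hour 26); R (finishes hour 12). That puts its earliest start at hour 26; it finishes at 26 + 2 = hour 28.
W needs all of V (finishes hour 28); Q (finishes hour 8); R (finishes hour 12). That puts its earliest start at hour 28; it finishes at 28 + 3 = hour 31.
P cannot start until Q (finishes hour 8, plus 1-hour gap → hour 9); R (finishes hour 12). The controlling bound is hour 12, so P finishes at 12 + 8 = hour 20.
Every task is finished by hour 31, which is no later than the deadline of 37, so the schedule is feasible.

Yes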